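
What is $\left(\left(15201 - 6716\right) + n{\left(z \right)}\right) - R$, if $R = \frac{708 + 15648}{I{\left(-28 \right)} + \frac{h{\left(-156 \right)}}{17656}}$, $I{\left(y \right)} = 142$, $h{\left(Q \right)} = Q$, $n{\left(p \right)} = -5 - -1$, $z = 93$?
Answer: $\frac{5243262885}{626749} \approx 8365.8$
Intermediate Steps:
$n{\left(p \right)} = -4$ ($n{\left(p \right)} = -5 + 1 = -4$)
$R = \frac{72195384}{626749}$ ($R = \frac{708 + 15648}{142 - \frac{156}{17656}} = \frac{16356}{142 - \frac{39}{4414}} = \frac{16356}{\frac{626749}{4414}} = 16356 \cdot \frac{4414}{626749} = \frac{72195384}{626749} \approx 115.19$)
$\left(\left(15201 - 6716\right) + n{\left(z \right)}\right) - R = \left(\left(15201 - 6716\right) - 4\right) - \frac{72195384}{626749} = \left(8485 - 4\right) - \frac{72195384}{626749} = 8481 - \frac{72195384}{626749} = \frac{5243262885}{626749}$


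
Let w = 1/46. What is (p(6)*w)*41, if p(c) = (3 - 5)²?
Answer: 82/23 ≈ 3.5652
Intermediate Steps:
p(c) = 4 (p(c) = (-2)² = 4)
w = 1/46 ≈ 0.021739
(p(6)*w)*41 = (4*(1/46))*41 = (2/23)*41 = 82/23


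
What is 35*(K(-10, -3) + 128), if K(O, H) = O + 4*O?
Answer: 2730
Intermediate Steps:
K(O, H) = 5*O
35*(K(-10, -3) + 128) = 35*(5*(-10) + 128) = 35*(-50 + 128) = 35*78 = 2730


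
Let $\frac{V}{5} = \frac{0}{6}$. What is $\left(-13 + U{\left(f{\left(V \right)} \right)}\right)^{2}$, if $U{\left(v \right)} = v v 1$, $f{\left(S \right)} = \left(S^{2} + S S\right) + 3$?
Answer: $16$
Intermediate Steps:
$V = 0$ ($V = 5 \cdot \frac{0}{6} = 5 \cdot 0 \cdot \frac{1}{6} = 5 \cdot 0 = 0$)
$f{\left(S \right)} = 3 + 2 S^{2}$ ($f{\left(S \right)} = \left(S^{2} + S^{2}\right) + 3 = 2 S^{2} + 3 = 3 + 2 S^{2}$)
$U{\left(v \right)} = v^{2}$ ($U{\left(v \right)} = v^{2} \cdot 1 = v^{2}$)
$\left(-13 + U{\left(f{\left(V \right)} \right)}\right)^{2} = \left(-13 + \left(3 + 2 \cdot 0^{2}\right)^{2}\right)^{2} = \left(-13 + \left(3 + 2 \cdot 0\right)^{2}\right)^{2} = \left(-13 + \left(3 + 0\right)^{2}\right)^{2} = \left(-13 + 3^{2}\right)^{2} = \left(-13 + 9\right)^{2} = \left(-4\right)^{2} = 16$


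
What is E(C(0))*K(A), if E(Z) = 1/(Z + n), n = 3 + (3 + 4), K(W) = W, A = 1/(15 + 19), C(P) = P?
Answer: 1/340 ≈ 0.0029412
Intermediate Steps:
A = 1/34 ≈ 0.029412
n = 10 (n = 3 + 7 = 10)
E(Z) = 1/(10 + Z) (E(Z) = 1/(Z + 10) = 1/(10 + Z))
E(C(0))*K(A) = (1/34)/(10 + 0) = (1/34)/10 = (⅒)*(1/34) = 1/340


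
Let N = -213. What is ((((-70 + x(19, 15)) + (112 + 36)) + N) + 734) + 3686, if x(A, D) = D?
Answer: 4300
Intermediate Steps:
((((-70 + x(19, 15)) + (112 + 36)) + N) + 734) + 3686 = ((((-70 + 15) + (112 + 36)) - 213) + 734) + 3686 = (((-55 + 148) - 213) + 734) + 3686 = ((93 - 213) + 734) + 3686 = (-120 + 734) + 3686 = 614 + 3686 = 4300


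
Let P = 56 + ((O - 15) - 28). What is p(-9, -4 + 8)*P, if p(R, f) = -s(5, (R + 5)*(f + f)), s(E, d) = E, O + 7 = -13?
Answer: 35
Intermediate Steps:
O = -20 (O = -7 - 13 = -20)
p(R, f) = -5 (p(R, f) = -1*5 = -5)
P = -7 (P = 56 + ((-20 - 15) - 28) = 56 + (-35 - 28) = 56 - 63 = -7)
p(-9, -4 + 8)*P = -5*(-7) = 35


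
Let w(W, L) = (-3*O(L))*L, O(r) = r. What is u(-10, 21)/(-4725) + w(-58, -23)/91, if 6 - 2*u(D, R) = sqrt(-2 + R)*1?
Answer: -357088/20475 + sqrt(19)/9450 ≈ -17.440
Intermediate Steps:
w(W, L) = -3*L**2 (w(W, L) = (-3*L)*L = -3*L**2)
u(D, R) = 3 - sqrt(-2 + R)/2
u(-10, 21)/(-4725) + w(-58, -23)/91 = (3 - sqrt(-2 + 21)/2)/(-4725) - 3*(-23)**2/91 = (3 - sqrt(19)/2)*(-1/4725) - 3*529*(1/91) = (-1/1575 + sqrt(19)/9450) - 1587*1/91 = (-1/1575 + sqrt(19)/9450) - 1587/91 = -357088/20475 + sqrt(19)/9450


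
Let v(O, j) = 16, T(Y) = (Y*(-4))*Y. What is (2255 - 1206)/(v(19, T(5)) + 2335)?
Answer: 1049/2351 ≈ 0.44619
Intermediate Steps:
T(Y) = -4*Y² (T(Y) = (-4*Y)*Y = -4*Y²)
(2255 - 1206)/(v(19, T(5)) + 2335) = (2255 - 1206)/(16 + 2335) = 1049/2351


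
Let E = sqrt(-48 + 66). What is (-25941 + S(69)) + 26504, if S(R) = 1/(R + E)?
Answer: 890126/1581 - sqrt(2)/1581 ≈ 563.01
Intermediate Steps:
E = 3*sqrt(2) (E = sqrt(18) = 3*sqrt(2) ≈ 4.2426)
S(R) = 1/(R + 3*sqrt(2))
(-25941 + S(69)) + 26504 = (-25941 + 1/(69 + 3*sqrt(2))) + 26504 = 563 + 1/(69 + 3*sqrt(2))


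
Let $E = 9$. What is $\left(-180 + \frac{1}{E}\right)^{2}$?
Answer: $\frac{2621161}{81} \approx 32360.0$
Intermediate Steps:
$\left(-180 + \frac{1}{E}\right)^{2} = \left(-180 + \frac{1}{9}\right)^{2} = \left(- \frac{1619}{9}\right)^{2} = \frac{2621161}{81}$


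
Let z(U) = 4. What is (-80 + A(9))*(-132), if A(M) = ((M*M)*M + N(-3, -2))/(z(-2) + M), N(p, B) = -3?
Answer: 41448/13 ≈ 3188.3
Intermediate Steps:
A(M) = (-3 + M**3)/(4 + M) (A(M) = ((M*M)*M - 3)/(4 + M) = (M**2*M - 3)/(4 + M) = (M**3 - 3)/(4 + M) = (-3 + M**3)/(4 + M))
(-80 + A(9))*(-132) = (-80 + (-3 + 9**3)/(4 + 9))*(-132) = (-80 + (-3 + 729)/13)*(-132) = (-80 + (1/13)*726)*(-132) = (-80 + 726/13)*(-132) = -314/13*(-132) = 41448/13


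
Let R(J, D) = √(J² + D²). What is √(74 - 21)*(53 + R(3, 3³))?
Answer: √53*(53 + 3*√82) ≈ 583.62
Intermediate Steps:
R(J, D) = √(D² + J²)
√(74 - 21)*(53 + R(3, 3³)) = √(74 - 21)*(53 + √((3³)² + 3²)) = √53*(53 + √(27² + 9)) = √53*(53 + √(729 + 9)) = √53*(53 + √738) = √53*(53 + 3*√82)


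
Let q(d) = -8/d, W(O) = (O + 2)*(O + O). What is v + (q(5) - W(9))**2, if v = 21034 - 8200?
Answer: 1316854/25 ≈ 52674.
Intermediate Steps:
W(O) = 2*O*(2 + O) (W(O) = (2 + O)*(2*O) = 2*O*(2 + O))
v = 12834
v + (q(5) - W(9))**2 = 12834 + (-8/5 - 2*9*(2 + 9))**2 = 12834 + (-8*1/5 - 2*9*11)**2 = 12834 + (-8/5 - 1*198)**2 = 12834 + (-8/5 - 198)**2 = 12834 + (-998/5)**2 = 12834 + 996004/25 = 1316854/25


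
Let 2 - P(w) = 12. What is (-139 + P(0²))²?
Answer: 22201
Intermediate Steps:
P(w) = -10 (P(w) = 2 - 1*12 = 2 - 12 = -10)
(-139 + P(0²))² = (-139 - 10)² = (-149)² = 22201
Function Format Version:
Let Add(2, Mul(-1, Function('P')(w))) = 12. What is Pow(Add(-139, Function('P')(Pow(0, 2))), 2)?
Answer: 22201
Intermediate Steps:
Function('P')(w) = -10 (Function('P')(w) = Add(2, Mul(-1, 12)) = Add(2, -12) = -10)
Pow(Add(-139, Function('P')(Pow(0, 2))), 2) = Pow(Add(-139, -10), 2) = Pow(-149, 2) = 22201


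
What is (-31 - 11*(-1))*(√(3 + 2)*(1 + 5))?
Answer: -120*√5 ≈ -268.33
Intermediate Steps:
(-31 - 11*(-1))*(√(3 + 2)*(1 + 5)) = (-31 + 11)*(√5*6) = -120*√5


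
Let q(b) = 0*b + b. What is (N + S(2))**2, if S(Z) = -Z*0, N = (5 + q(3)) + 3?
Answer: 121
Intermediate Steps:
q(b) = b (q(b) = 0 + b = b)
N = 11 (N = (5 + 3) + 3 = 8 + 3 = 11)
S(Z) = 0
(N + S(2))**2 = (11 + 0)**2 = 11**2 = 121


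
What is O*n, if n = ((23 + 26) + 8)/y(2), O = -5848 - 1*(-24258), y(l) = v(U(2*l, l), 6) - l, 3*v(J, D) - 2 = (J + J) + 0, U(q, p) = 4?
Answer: 1574055/2 ≈ 7.8703e+5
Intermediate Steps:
v(J, D) = ⅔ + 2*J/3 (v(J, D) = ⅔ + ((J + J) + 0)/3 = ⅔ + (2*J + 0)/3 = ⅔ + (2*J)/3 = ⅔ + 2*J/3)
y(l) = 10/3 - l (y(l) = (⅔ + (⅔)*4) - l = (⅔ + 8/3) - l = 10/3 - l)
O = 18410 (O = -5848 + 24258 = 18410)
n = 171/4 (n = ((23 + 26) + 8)/(10/3 - 1*2) = (49 + 8)/(10/3 - 2) = 57/(4/3) = 57*(¾) = 171/4 ≈ 42.750)
O*n = 18410*(171/4) = 1574055/2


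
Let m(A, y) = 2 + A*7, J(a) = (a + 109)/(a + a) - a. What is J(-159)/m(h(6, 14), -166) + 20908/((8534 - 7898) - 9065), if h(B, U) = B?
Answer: 33515953/29484642 ≈ 1.1367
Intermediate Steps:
J(a) = -a + (109 + a)/(2*a) (J(a) = (109 + a)/((2*a)) - a = (109 + a)*(1/(2*a)) - a = (109 + a)/(2*a) - a = -a + (109 + a)/(2*a))
m(A, y) = 2 + 7*A
J(-159)/m(h(6, 14), -166) + 20908/((8534 - 7898) - 9065) = (½ - 1*(-159) + (109/2)/(-159))/(2 + 7*6) + 20908/((8534 - 7898) - 9065) = (½ + 159 + (109/2)*(-1/159))/(2 + 42) + 20908/(636 - 9065) = (½ + 159 - 109/318)/44 + 20908/(-8429) = (25306/159)*(1/44) + 20908*(-1/8429) = 12653/3498 - 20908/8429 = 33515953/29484642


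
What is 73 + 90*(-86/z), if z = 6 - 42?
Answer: 288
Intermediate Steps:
z = -36
73 + 90*(-86/z) = 73 + 90*(-86/(-36)) = 73 + 90*(-86*(-1/36)) = 73 + 90*(43/18) = 73 + 215 = 288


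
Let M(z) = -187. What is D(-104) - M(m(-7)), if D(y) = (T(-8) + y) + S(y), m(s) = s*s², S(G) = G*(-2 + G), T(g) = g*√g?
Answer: 11107 - 16*I*√2 ≈ 11107.0 - 22.627*I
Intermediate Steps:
T(g) = g^(3/2)
m(s) = s³
D(y) = y + y*(-2 + y) - 16*I*√2 (D(y) = ((-8)^(3/2) + y) + y*(-2 + y) = (-16*I*√2 + y) + y*(-2 + y) = (y - 16*I*√2) + y*(-2 + y) = y + y*(-2 + y) - 16*I*√2)
D(-104) - M(m(-7)) = ((-104)² - 1*(-104) - 16*I*√2) - 1*(-187) = (10816 + 104 - 16*I*√2) + 187 = (10920 - 16*I*√2) + 187 = 11107 - 16*I*√2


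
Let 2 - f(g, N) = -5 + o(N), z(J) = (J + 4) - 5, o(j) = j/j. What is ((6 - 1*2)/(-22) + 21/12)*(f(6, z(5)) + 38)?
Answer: 69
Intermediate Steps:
o(j) = 1
z(J) = -1 + J (z(J) = (4 + J) - 5 = -1 + J)
f(g, N) = 6 (f(g, N) = 2 - (-5 + 1) = 2 - 1*(-4) = 2 + 4 = 6)
((6 - 1*2)/(-22) + 21/12)*(f(6, z(5)) + 38) = ((6 - 1*2)/(-22) + 21/12)*(6 + 38) = ((6 - 2)*(-1/22) + 21*(1/12))*44 = (4*(-1/22) + 7/4)*44 = (-2/11 + 7/4)*44 = (69/44)*44 = 69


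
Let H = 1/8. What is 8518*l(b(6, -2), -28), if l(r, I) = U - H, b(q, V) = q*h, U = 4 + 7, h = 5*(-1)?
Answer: 370533/4 ≈ 92633.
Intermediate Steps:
h = -5
U = 11
H = ⅛ ≈ 0.12500
b(q, V) = -5*q (b(q, V) = q*(-5) = -5*q)
l(r, I) = 87/8 (l(r, I) = 11 - 1*⅛ = 11 - ⅛ = 87/8)
8518*l(b(6, -2), -28) = 8518*(87/8) = 370533/4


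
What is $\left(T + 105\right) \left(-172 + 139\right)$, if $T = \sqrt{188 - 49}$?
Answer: $-3465 - 33 \sqrt{139} \approx -3854.1$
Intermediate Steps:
$T = \sqrt{139}$ ($T = \sqrt{188 + \left(-106 + 57\right)} = \sqrt{188 - 49} = \sqrt{139} \approx 11.79$)
$\left(T + 105\right) \left(-172 + 139\right) = \left(\sqrt{139} + 105\right) \left(-172 + 139\right) = \left(105 + \sqrt{139}\right) \left(-33\right) = -3465 - 33 \sqrt{139}$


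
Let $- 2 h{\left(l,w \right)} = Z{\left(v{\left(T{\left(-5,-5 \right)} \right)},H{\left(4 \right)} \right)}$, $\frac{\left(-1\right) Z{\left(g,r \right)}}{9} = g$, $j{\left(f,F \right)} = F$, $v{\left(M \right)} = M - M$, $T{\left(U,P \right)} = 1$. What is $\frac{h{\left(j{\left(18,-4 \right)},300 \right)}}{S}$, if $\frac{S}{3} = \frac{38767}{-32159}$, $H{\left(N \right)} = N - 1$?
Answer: $0$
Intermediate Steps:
$H{\left(N \right)} = -1 + N$
$v{\left(M \right)} = 0$
$Z{\left(g,r \right)} = - 9 g$
$h{\left(l,w \right)} = 0$ ($h{\left(l,w \right)} = - \frac{\left(-9\right) 0}{2} = \left(- \frac{1}{2}\right) 0 = 0$)
$S = - \frac{116301}{32159}$ ($S = 3 \frac{38767}{-32159} = 3 \cdot 38767 \left(- \frac{1}{32159}\right) = 3 \left(- \frac{38767}{32159}\right) = - \frac{116301}{32159} \approx -3.6164$)
$\frac{h{\left(j{\left(18,-4 \right)},300 \right)}}{S} = \frac{0}{- \frac{116301}{32159}} = 0 \left(- \frac{32159}{116301}\right) = 0$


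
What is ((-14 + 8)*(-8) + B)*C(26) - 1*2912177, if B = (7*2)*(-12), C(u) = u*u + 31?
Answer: -2997017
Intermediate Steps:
C(u) = 31 + u² (C(u) = u² + 31 = 31 + u²)
B = -168 (B = 14*(-12) = -168)
((-14 + 8)*(-8) + B)*C(26) - 1*2912177 = ((-14 + 8)*(-8) - 168)*(31 + 26²) - 1*2912177 = (-6*(-8) - 168)*(31 + 676) - 2912177 = (48 - 168)*707 - 2912177 = -120*707 - 2912177 = -84840 - 2912177 = -2997017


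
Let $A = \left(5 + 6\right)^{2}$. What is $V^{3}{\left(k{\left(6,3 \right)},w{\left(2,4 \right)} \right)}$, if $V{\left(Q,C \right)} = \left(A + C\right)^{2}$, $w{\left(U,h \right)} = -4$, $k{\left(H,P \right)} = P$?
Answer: $2565164201769$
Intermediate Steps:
$A = 121$ ($A = 11^{2} = 121$)
$V{\left(Q,C \right)} = \left(121 + C\right)^{2}$
$V^{3}{\left(k{\left(6,3 \right)},w{\left(2,4 \right)} \right)} = \left(\left(121 - 4\right)^{2}\right)^{3} = \left(117^{2}\right)^{3} = 13689^{3} = 2565164201769$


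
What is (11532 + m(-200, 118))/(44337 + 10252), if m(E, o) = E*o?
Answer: -12068/54589 ≈ -0.22107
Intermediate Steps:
(11532 + m(-200, 118))/(44337 + 10252) = (11532 - 200*118)/(44337 + 10252) = (11532 - 23600)/54589 = -12068*1/54589 = -12068/54589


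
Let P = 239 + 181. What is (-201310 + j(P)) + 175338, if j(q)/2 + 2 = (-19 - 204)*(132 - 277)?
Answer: 38694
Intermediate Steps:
P = 420
j(q) = 64666 (j(q) = -4 + 2*((-19 - 204)*(132 - 277)) = -4 + 2*(-223*(-145)) = -4 + 2*32335 = -4 + 64670 = 64666)
(-201310 + j(P)) + 175338 = (-201310 + 64666) + 175338 = -136644 + 175338 = 38694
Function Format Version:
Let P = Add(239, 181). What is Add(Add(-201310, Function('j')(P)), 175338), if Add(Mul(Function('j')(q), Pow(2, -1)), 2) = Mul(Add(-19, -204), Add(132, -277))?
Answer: 38694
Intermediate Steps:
P = 420
Function('j')(q) = 64666 (Function('j')(q) = Add(-4, Mul(2, Mul(Add(-19, -204), Add(132, -277)))) = Add(-4, Mul(2, Mul(-223, -145))) = Add(-4, Mul(2, 32335)) = Add(-4, 64670) = 64666)
Add(Add(-201310, Function('j')(P)), 175338) = Add(Add(-201310, 64666), 175338) = Add(-136644, 175338) = 38694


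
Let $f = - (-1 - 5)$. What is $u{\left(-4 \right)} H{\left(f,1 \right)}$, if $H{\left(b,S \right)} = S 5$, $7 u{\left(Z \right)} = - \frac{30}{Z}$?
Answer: $\frac{75}{14} \approx 5.3571$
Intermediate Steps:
$u{\left(Z \right)} = - \frac{30}{7 Z}$ ($u{\left(Z \right)} = \frac{\left(-30\right) \frac{1}{Z}}{7} = - \frac{30}{7 Z}$)
$f = 6$ ($f = \left(-1\right) \left(-6\right) = 6$)
$H{\left(b,S \right)} = 5 S$
$u{\left(-4 \right)} H{\left(f,1 \right)} = - \frac{30}{7 \left(-4\right)} 5 \cdot 1 = \left(- \frac{30}{7}\right) \left(- \frac{1}{4}\right) 5 = \frac{15}{14} \cdot 5 = \frac{75}{14}$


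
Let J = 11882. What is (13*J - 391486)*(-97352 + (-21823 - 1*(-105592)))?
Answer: 3219442660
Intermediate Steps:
(13*J - 391486)*(-97352 + (-21823 - 1*(-105592))) = (13*11882 - 391486)*(-97352 + (-21823 - 1*(-105592))) = (154466 - 391486)*(-97352 + (-21823 + 105592)) = -237020*(-97352 + 83769) = -237020*(-13583) = 3219442660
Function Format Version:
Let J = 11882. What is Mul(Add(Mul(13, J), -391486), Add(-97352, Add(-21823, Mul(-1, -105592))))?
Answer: 3219442660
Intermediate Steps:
Mul(Add(Mul(13, J), -391486), Add(-97352, Add(-21823, Mul(-1, -105592)))) = Mul(Add(Mul(13, 11882), -391486), Add(-97352, Add(-21823, Mul(-1, -105592)))) = Mul(Add(154466, -391486), Add(-97352, Add(-21823, 105592))) = Mul(-237020, Add(-97352, 83769)) = Mul(-237020, -13583) = 3219442660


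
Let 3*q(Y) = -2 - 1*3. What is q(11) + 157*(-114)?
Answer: -53699/3 ≈ -17900.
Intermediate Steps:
q(Y) = -5/3 (q(Y) = (-2 - 1*3)/3 = (-2 - 3)/3 = (⅓)*(-5) = -5/3)
q(11) + 157*(-114) = -5/3 + 157*(-114) = -5/3 - 17898 = -53699/3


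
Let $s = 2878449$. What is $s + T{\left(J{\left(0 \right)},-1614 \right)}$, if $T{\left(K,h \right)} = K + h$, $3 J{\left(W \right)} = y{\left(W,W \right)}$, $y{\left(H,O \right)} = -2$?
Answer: $\frac{8630503}{3} \approx 2.8768 \cdot 10^{6}$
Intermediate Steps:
$J{\left(W \right)} = - \frac{2}{3}$ ($J{\left(W \right)} = \frac{1}{3} \left(-2\right) = - \frac{2}{3}$)
$s + T{\left(J{\left(0 \right)},-1614 \right)} = 2878449 - \frac{4844}{3} = \frac{8630503}{3}$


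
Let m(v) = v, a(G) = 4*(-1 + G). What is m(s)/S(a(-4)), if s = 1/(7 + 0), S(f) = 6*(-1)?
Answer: -1/42 ≈ -0.023810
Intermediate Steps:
a(G) = -4 + 4*G
S(f) = -6
s = ⅐ (s = 1/7 = ⅐ ≈ 0.14286)
m(s)/S(a(-4)) = (⅐)/(-6) = (⅐)*(-⅙) = -1/42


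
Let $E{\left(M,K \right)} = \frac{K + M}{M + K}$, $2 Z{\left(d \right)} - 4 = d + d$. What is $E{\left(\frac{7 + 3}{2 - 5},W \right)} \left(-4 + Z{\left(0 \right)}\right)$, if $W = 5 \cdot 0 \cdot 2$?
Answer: $-2$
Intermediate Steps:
$W = 0$ ($W = 0 \cdot 2 = 0$)
$Z{\left(d \right)} = 2 + d$ ($Z{\left(d \right)} = 2 + \frac{d + d}{2} = 2 + \frac{2 d}{2} = 2 + d$)
$E{\left(M,K \right)} = 1$ ($E{\left(M,K \right)} = \frac{K + M}{K + M} = 1$)
$E{\left(\frac{7 + 3}{2 - 5},W \right)} \left(-4 + Z{\left(0 \right)}\right) = 1 \left(-4 + \left(2 + 0\right)\right) = 1 \left(-4 + 2\right) = 1 \left(-2\right) = -2$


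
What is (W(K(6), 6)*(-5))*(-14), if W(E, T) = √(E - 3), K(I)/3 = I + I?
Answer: 70*√33 ≈ 402.12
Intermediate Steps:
K(I) = 6*I (K(I) = 3*(I + I) = 3*(2*I) = 6*I)
W(E, T) = √(-3 + E)
(W(K(6), 6)*(-5))*(-14) = (√(-3 + 6*6)*(-5))*(-14) = (√(-3 + 36)*(-5))*(-14) = (√33*(-5))*(-14) = -5*√33*(-14) = 70*√33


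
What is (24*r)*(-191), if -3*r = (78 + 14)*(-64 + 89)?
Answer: 3514400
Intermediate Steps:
r = -2300/3 (r = -(78 + 14)*(-64 + 89)/3 = -92*25/3 = -⅓*2300 = -2300/3 ≈ -766.67)
(24*r)*(-191) = (24*(-2300/3))*(-191) = -18400*(-191) = 3514400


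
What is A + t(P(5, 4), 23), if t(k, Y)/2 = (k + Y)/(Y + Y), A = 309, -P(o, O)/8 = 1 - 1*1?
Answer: 310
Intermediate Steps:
P(o, O) = 0 (P(o, O) = -8*(1 - 1*1) = -8*(1 - 1) = -8*0 = 0)
t(k, Y) = (Y + k)/Y (t(k, Y) = 2*((k + Y)/(Y + Y)) = 2*((Y + k)/((2*Y))) = 2*((Y + k)*(1/(2*Y))) = 2*((Y + k)/(2*Y)) = (Y + k)/Y)
A + t(P(5, 4), 23) = 309 + (23 + 0)/23 = 309 + (1/23)*23 = 309 + 1 = 310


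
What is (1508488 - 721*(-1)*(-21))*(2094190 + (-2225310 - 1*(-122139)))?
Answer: -13411749407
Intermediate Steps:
(1508488 - 721*(-1)*(-21))*(2094190 + (-2225310 - 1*(-122139))) = (1508488 - 103*(-7)*(-21))*(2094190 + (-2225310 + 122139)) = (1508488 + 721*(-21))*(2094190 - 2103171) = (1508488 - 15141)*(-8981) = 1493347*(-8981) = -13411749407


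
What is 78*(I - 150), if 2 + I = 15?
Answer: -10686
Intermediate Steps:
I = 13 (I = -2 + 15 = 13)
78*(I - 150) = 78*(13 - 150) = 78*(-137) = -10686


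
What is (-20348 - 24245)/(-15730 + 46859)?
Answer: -44593/31129 ≈ -1.4325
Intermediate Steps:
(-20348 - 24245)/(-15730 + 46859) = -44593/31129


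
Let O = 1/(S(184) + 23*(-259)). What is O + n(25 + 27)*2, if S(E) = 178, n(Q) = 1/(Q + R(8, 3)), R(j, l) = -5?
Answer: 11511/271613 ≈ 0.042380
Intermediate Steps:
n(Q) = 1/(-5 + Q) (n(Q) = 1/(Q - 5) = 1/(-5 + Q))
O = -1/5779 (O = 1/(178 + 23*(-259)) = 1/(178 - 5957) = 1/(-5779) = -1/5779 ≈ -0.00017304)
O + n(25 + 27)*2 = -1/5779 + 2/(-5 + (25 + 27)) = -1/5779 + 2/(-5 + 52) = -1/5779 + 2/47 = 11511/271613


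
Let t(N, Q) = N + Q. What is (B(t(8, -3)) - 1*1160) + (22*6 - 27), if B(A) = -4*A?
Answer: -1075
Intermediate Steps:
(B(t(8, -3)) - 1*1160) + (22*6 - 27) = (-4*(8 - 3) - 1*1160) + (22*6 - 27) = (-4*5 - 1160) + (132 - 27) = (-20 - 1160) + 105 = -1180 + 105 = -1075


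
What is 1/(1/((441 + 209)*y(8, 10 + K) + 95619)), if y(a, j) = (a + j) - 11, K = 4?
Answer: 102769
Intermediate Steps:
y(a, j) = -11 + a + j
1/(1/((441 + 209)*y(8, 10 + K) + 95619)) = 1/(1/((441 + 209)*(-11 + 8 + (10 + 4)) + 95619)) = 1/(1/(650*(-11 + 8 + 14) + 95619)) = 1/(1/(650*11 + 95619)) = 1/(1/(7150 + 95619)) = 1/(1/102769) = 102769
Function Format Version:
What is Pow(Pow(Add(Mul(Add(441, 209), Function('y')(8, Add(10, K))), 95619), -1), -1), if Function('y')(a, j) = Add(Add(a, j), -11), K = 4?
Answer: 102769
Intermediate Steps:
Function('y')(a, j) = Add(-11, a, j)
Pow(Pow(Add(Mul(Add(441, 209), Function('y')(8, Add(10, K))), 95619), -1), -1) = Pow(Pow(Add(Mul(Add(441, 209), Add(-11, 8, Add(10, 4))), 95619), -1), -1) = Pow(Pow(Add(Mul(650, Add(-11, 8, 14)), 95619), -1), -1) = Pow(Pow(Add(Mul(650, 11), 95619), -1), -1) = Pow(Pow(Add(7150, 95619), -1), -1) = Pow(Pow(102769, -1), -1) = Pow(Rational(1, 102769), -1) = 102769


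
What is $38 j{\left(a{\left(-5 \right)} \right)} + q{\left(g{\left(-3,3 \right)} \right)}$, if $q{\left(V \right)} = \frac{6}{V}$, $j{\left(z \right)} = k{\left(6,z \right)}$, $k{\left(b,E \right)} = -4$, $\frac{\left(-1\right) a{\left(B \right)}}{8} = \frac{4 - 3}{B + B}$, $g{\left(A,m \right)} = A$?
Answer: $-154$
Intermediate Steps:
$a{\left(B \right)} = - \frac{4}{B}$ ($a{\left(B \right)} = - 8 \frac{4 - 3}{B + B} = - 8 \cdot 1 \frac{1}{2 B} = - 8 \frac{1}{2 B} = - \frac{4}{B}$)
$j{\left(z \right)} = -4$
$38 j{\left(a{\left(-5 \right)} \right)} + q{\left(g{\left(-3,3 \right)} \right)} = 38 \left(-4\right) + \frac{6}{-3} = -152 + 6 \left(- \frac{1}{3}\right) = -152 - 2 = -154$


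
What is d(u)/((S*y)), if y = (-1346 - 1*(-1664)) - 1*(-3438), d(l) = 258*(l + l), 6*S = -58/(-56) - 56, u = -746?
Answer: 1796368/160569 ≈ 11.188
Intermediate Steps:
S = -513/56 (S = (-58/(-56) - 56)/6 = (-58*(-1/56) - 56)/6 = (29/28 - 56)/6 = (⅙)*(-1539/28) = -513/56 ≈ -9.1607)
d(l) = 516*l (d(l) = 258*(2*l) = 516*l)
y = 3756 (y = (-1346 + 1664) + 3438 = 318 + 3438 = 3756)
d(u)/((S*y)) = (516*(-746))/((-513/56*3756)) = -384936/(-481707/14) = -384936*(-14/481707) = 1796368/160569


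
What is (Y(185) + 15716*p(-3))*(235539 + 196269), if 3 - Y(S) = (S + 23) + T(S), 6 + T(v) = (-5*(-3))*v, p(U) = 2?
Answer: 12288392064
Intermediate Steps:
T(v) = -6 + 15*v (T(v) = -6 + (-5*(-3))*v = -6 + 15*v)
Y(S) = -14 - 16*S (Y(S) = 3 - ((S + 23) + (-6 + 15*S)) = 3 - ((23 + S) + (-6 + 15*S)) = 3 - (17 + 16*S) = 3 + (-17 - 16*S) = -14 - 16*S)
(Y(185) + 15716*p(-3))*(235539 + 196269) = ((-14 - 16*185) + 15716*2)*(235539 + 196269) = ((-14 - 2960) + 31432)*431808 = (-2974 + 31432)*431808 = 28458*431808 = 12288392064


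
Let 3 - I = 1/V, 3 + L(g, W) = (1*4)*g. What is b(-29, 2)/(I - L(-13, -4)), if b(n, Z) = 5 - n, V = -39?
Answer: 1326/2263 ≈ 0.58595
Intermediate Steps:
L(g, W) = -3 + 4*g (L(g, W) = -3 + (1*4)*g = -3 + 4*g)
I = 118/39 (I = 3 - 1/(-39) = 3 - 1*(-1/39) = 3 + 1/39 = 118/39 ≈ 3.0256)
b(-29, 2)/(I - L(-13, -4)) = (5 - 1*(-29))/(118/39 - (-3 + 4*(-13))) = (5 + 29)/(118/39 - (-3 - 52)) = 34/(118/39 - 1*(-55)) = 34/(118/39 + 55) = 34/(2263/39) = 34*(39/2263) = 1326/2263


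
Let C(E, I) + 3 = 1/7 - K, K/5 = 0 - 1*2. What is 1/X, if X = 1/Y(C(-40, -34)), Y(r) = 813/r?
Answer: 5691/50 ≈ 113.82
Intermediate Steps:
K = -10 (K = 5*(0 - 1*2) = 5*(0 - 2) = 5*(-2) = -10)
C(E, I) = 50/7 (C(E, I) = -3 + (1/7 - 1*(-10)) = -3 + (⅐ + 10) = -3 + 71/7 = 50/7)
X = 50/5691 (X = 1/(813/(50/7)) = 1/(813*(7/50)) = 1/(5691/50) = 50/5691 ≈ 0.0087858)
1/X = 1/(50/5691) = 5691/50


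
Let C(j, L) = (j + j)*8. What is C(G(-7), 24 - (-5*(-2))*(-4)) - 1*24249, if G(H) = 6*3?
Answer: -23961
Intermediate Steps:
G(H) = 18
C(j, L) = 16*j (C(j, L) = (2*j)*8 = 16*j)
C(G(-7), 24 - (-5*(-2))*(-4)) - 1*24249 = 16*18 - 1*24249 = 288 - 24249 = -23961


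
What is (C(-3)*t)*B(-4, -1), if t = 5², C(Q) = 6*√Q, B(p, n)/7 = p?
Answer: -4200*I*√3 ≈ -7274.6*I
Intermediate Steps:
B(p, n) = 7*p
t = 25
(C(-3)*t)*B(-4, -1) = ((6*√(-3))*25)*(7*(-4)) = ((6*(I*√3))*25)*(-28) = ((6*I*√3)*25)*(-28) = (150*I*√3)*(-28) = -4200*I*√3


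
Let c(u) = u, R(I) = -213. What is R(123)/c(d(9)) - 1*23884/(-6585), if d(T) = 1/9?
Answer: -12599561/6585 ≈ -1913.4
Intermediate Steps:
d(T) = ⅑
R(123)/c(d(9)) - 1*23884/(-6585) = -213/⅑ - 1*23884/(-6585) = -213*9 - 23884*(-1/6585) = -1917 + 23884/6585 = -12599561/6585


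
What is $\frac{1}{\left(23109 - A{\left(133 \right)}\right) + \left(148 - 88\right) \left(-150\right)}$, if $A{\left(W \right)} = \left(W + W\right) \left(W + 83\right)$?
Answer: $- \frac{1}{43347} \approx -2.307 \cdot 10^{-5}$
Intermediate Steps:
$A{\left(W \right)} = 2 W \left(83 + W\right)$
$\frac{1}{\left(23109 - A{\left(133 \right)}\right) + \left(148 - 88\right) \left(-150\right)} = \frac{1}{\left(23109 - 2 \cdot 133 \left(83 + 133\right)\right) + \left(148 - 88\right) \left(-150\right)} = \frac{1}{\left(23109 - 2 \cdot 133 \cdot 216\right) + 60 \left(-150\right)} = \frac{1}{\left(23109 - 57456\right) - 9000} = \frac{1}{-34347 - 9000} = \frac{1}{-43347} = - \frac{1}{43347}$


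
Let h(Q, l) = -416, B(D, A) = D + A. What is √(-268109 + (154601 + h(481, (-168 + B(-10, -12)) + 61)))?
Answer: 2*I*√28481 ≈ 337.53*I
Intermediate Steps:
B(D, A) = A + D
√(-268109 + (154601 + h(481, (-168 + B(-10, -12)) + 61))) = √(-268109 + (154601 - 416)) = √(-268109 + 154185) = √(-113924) = 2*I*√28481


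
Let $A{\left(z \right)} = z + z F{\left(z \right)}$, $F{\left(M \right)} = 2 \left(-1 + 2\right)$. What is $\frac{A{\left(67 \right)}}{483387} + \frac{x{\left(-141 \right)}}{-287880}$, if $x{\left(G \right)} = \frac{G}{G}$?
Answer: $\frac{19126831}{46385816520} \approx 0.00041234$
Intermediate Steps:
$x{\left(G \right)} = 1$
$F{\left(M \right)} = 2$ ($F{\left(M \right)} = 2 \cdot 1 = 2$)
$A{\left(z \right)} = 3 z$ ($A{\left(z \right)} = z + z 2 = z + 2 z = 3 z$)
$\frac{A{\left(67 \right)}}{483387} + \frac{x{\left(-141 \right)}}{-287880} = \frac{3 \cdot 67}{483387} + 1 \frac{1}{-287880} = 201 \cdot \frac{1}{483387} + 1 \left(- \frac{1}{287880}\right) = \frac{67}{161129} - \frac{1}{287880} = \frac{19126831}{46385816520}$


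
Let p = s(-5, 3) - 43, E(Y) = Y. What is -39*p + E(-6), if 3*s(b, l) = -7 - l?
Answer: 1801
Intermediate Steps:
s(b, l) = -7/3 - l/3 (s(b, l) = (-7 - l)/3 = -7/3 - l/3)
p = -139/3 (p = (-7/3 - ⅓*3) - 43 = (-7/3 - 1) - 43 = -10/3 - 43 = -139/3 ≈ -46.333)
-39*p + E(-6) = -39*(-139/3) - 6 = 1807 - 6 = 1801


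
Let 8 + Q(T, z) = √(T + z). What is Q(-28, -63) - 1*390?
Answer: -398 + I*√91 ≈ -398.0 + 9.5394*I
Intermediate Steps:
Q(T, z) = -8 + √(T + z)
Q(-28, -63) - 1*390 = (-8 + √(-28 - 63)) - 1*390 = (-8 + √(-91)) - 390 = (-8 + I*√91) - 390 = -398 + I*√91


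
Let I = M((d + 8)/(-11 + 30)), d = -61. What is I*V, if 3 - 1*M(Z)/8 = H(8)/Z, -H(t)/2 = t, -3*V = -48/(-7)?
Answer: 18560/371 ≈ 50.027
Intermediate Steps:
V = -16/7 (V = -(-16)/(-7) = -(-16)*(-1)/7 = -1/3*48/7 = -16/7 ≈ -2.2857)
H(t) = -2*t
M(Z) = 24 + 128/Z (M(Z) = 24 - 8*(-2*8)/Z = 24 - (-128)/Z = 24 + 128/Z)
I = -1160/53 (I = 24 + 128/(((-61 + 8)/(-11 + 30))) = 24 + 128/((-53/19)) = 24 + 128/((-53*1/19)) = 24 + 128/(-53/19) = 24 + 128*(-19/53) = 24 - 2432/53 = -1160/53 ≈ -21.887)
I*V = -1160/53*(-16/7) = 18560/371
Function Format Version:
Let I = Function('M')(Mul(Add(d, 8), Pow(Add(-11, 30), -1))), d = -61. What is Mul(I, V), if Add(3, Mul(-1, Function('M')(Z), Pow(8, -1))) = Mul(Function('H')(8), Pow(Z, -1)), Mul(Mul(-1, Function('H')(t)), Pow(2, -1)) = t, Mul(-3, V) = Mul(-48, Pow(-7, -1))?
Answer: Rational(18560, 371) ≈ 50.027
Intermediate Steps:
V = Rational(-16, 7) (V = Mul(Rational(-1, 3), Mul(-48, Pow(-7, -1))) = Mul(Rational(-1, 3), Mul(-48, Rational(-1, 7))) = Mul(Rational(-1, 3), Rational(48, 7)) = Rational(-16, 7) ≈ -2.2857)
Function('H')(t) = Mul(-2, t)
Function('M')(Z) = Add(24, Mul(128, Pow(Z, -1))) (Function('M')(Z) = Add(24, Mul(-8, Mul(Mul(-2, 8), Pow(Z, -1)))) = Add(24, Mul(-8, Mul(-16, Pow(Z, -1)))) = Add(24, Mul(128, Pow(Z, -1))))
I = Rational(-1160, 53) (I = Add(24, Mul(128, Pow(Mul(Add(-61, 8), Pow(Add(-11, 30), -1)), -1))) = Add(24, Mul(128, Pow(Mul(-53, Pow(19, -1)), -1))) = Add(24, Mul(128, Pow(Mul(-53, Rational(1, 19)), -1))) = Add(24, Mul(128, Pow(Rational(-53, 19), -1))) = Add(24, Mul(128, Rational(-19, 53))) = Add(24, Rational(-2432, 53)) = Rational(-1160, 53) ≈ -21.887)
Mul(I, V) = Mul(Rational(-1160, 53), Rational(-16, 7)) = Rational(18560, 371)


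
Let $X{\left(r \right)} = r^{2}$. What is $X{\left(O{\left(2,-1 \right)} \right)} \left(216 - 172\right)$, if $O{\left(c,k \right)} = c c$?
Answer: $704$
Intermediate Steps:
$O{\left(c,k \right)} = c^{2}$
$X{\left(O{\left(2,-1 \right)} \right)} \left(216 - 172\right) = \left(2^{2}\right)^{2} \left(216 - 172\right) = 4^{2} \cdot 44 = 16 \cdot 44 = 704$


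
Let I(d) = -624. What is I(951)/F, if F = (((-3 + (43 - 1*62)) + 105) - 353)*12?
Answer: 26/135 ≈ 0.19259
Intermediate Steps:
F = -3240 (F = (((-3 + (43 - 62)) + 105) - 353)*12 = (((-3 - 19) + 105) - 353)*12 = ((-22 + 105) - 353)*12 = (83 - 353)*12 = -270*12 = -3240)
I(951)/F = -624/(-3240) = -624*(-1/3240) = 26/135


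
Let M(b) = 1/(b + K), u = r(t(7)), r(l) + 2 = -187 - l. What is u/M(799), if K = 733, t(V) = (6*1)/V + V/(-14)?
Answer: -2030666/7 ≈ -2.9010e+5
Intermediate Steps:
t(V) = 6/V - V/14 (t(V) = 6/V + V*(-1/14) = 6/V - V/14)
r(l) = -189 - l (r(l) = -2 + (-187 - l) = -189 - l)
u = -2651/14 (u = -189 - (6/7 - 1/14*7) = -189 - (6*(1/7) - 1/2) = -189 - (6/7 - 1/2) = -189 - 1*5/14 = -189 - 5/14 = -2651/14 ≈ -189.36)
M(b) = 1/(733 + b) (M(b) = 1/(b + 733) = 1/(733 + b))
u/M(799) = -2651/(14*(1/(733 + 799))) = -2651/(14*(1/1532)) = -2651/(14*1/1532) = -2651/14*1532 = -2030666/7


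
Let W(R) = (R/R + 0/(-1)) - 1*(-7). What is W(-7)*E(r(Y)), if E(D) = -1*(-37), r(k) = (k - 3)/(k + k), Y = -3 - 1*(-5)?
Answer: 296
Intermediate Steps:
Y = 2 (Y = -3 + 5 = 2)
W(R) = 8 (W(R) = (1 + 0*(-1)) + 7 = (1 + 0) + 7 = 1 + 7 = 8)
r(k) = (-3 + k)/(2*k) (r(k) = (-3 + k)/((2*k)) = (-3 + k)*(1/(2*k)) = (-3 + k)/(2*k))
E(D) = 37
W(-7)*E(r(Y)) = 8*37 = 296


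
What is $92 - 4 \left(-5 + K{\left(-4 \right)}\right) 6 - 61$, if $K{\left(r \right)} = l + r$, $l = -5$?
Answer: $30851$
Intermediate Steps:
$K{\left(r \right)} = -5 + r$
$92 - 4 \left(-5 + K{\left(-4 \right)}\right) 6 - 61 = 92 - 4 \left(-5 - 9\right) 6 - 61 = 92 \left(-4\right) \left(-14\right) 6 - 61 = 92 \cdot 56 \cdot 6 - 61 = 92 \cdot 336 - 61 = 30912 - 61 = 30851$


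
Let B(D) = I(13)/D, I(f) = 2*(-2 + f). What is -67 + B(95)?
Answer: -6343/95 ≈ -66.768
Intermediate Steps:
I(f) = -4 + 2*f
B(D) = 22/D (B(D) = (-4 + 2*13)/D = (-4 + 26)/D = 22/D)
-67 + B(95) = -67 + 22/95 = -6343/95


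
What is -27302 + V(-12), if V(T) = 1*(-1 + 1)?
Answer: -27302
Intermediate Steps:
V(T) = 0 (V(T) = 1*0 = 0)
-27302 + V(-12) = -27302 + 0 = -27302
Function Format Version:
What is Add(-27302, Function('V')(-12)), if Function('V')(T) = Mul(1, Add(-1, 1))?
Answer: -27302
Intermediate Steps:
Function('V')(T) = 0 (Function('V')(T) = Mul(1, 0) = 0)
Add(-27302, Function('V')(-12)) = Add(-27302, 0) = -27302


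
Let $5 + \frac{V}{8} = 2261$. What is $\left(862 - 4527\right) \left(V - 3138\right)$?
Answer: $-54645150$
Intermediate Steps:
$V = 18048$ ($V = -40 + 8 \cdot 2261 = -40 + 18088 = 18048$)
$\left(862 - 4527\right) \left(V - 3138\right) = \left(862 - 4527\right) \left(18048 - 3138\right) = \left(-3665\right) 14910 = -54645150$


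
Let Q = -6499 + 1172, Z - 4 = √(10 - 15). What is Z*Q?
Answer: -21308 - 5327*I*√5 ≈ -21308.0 - 11912.0*I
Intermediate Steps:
Z = 4 + I*√5 (Z = 4 + √(10 - 15) = 4 + √(-5) = 4 + I*√5 ≈ 4.0 + 2.2361*I)
Q = -5327
Z*Q = (4 + I*√5)*(-5327) = -21308 - 5327*I*√5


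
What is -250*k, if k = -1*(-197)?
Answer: -49250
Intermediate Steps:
k = 197
-250*k = -250*197 = -49250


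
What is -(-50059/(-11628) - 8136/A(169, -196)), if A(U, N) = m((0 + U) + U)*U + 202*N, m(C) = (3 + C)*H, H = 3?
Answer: -6578008997/1549954260 ≈ -4.2440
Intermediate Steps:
m(C) = 9 + 3*C (m(C) = (3 + C)*3 = 9 + 3*C)
A(U, N) = 202*N + U*(9 + 6*U) (A(U, N) = (9 + 3*((0 + U) + U))*U + 202*N = (9 + 3*(U + U))*U + 202*N = (9 + 3*(2*U))*U + 202*N = (9 + 6*U)*U + 202*N = U*(9 + 6*U) + 202*N = 202*N + U*(9 + 6*U))
-(-50059/(-11628) - 8136/A(169, -196)) = -(-50059/(-11628) - 8136/(202*(-196) + 3*169*(3 + 2*169))) = -(-50059*(-1/11628) - 8136/(-39592 + 3*169*(3 + 338))) = -(50059/11628 - 8136/(-39592 + 3*169*341)) = -(50059/11628 - 8136/(-39592 + 172887)) = -(50059/11628 - 8136/133295) = -1*6578008997/1549954260 = -6578008997/1549954260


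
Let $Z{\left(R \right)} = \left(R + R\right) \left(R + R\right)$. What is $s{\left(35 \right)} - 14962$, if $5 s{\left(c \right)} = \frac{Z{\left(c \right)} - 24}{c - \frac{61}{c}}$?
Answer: $- \frac{4345409}{291} \approx -14933.0$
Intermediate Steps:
$Z{\left(R \right)} = 4 R^{2}$ ($Z{\left(R \right)} = 2 R 2 R = 4 R^{2}$)
$s{\left(c \right)} = \frac{-24 + 4 c^{2}}{5 \left(c - \frac{61}{c}\right)}$ ($s{\left(c \right)} = \frac{\left(4 c^{2} - 24\right) \frac{1}{c - \frac{61}{c}}}{5} = \frac{\left(-24 + 4 c^{2}\right) \frac{1}{c - \frac{61}{c}}}{5} = \frac{\frac{1}{c - \frac{61}{c}} \left(-24 + 4 c^{2}\right)}{5} = \frac{-24 + 4 c^{2}}{5 \left(c - \frac{61}{c}\right)}$)
$s{\left(35 \right)} - 14962 = \frac{4}{5} \cdot 35 \frac{1}{-61 + 35^{2}} \left(-6 + 35^{2}\right) - 14962 = \frac{4}{5} \cdot 35 \frac{1}{-61 + 1225} \left(-6 + 1225\right) - 14962 = \frac{4}{5} \cdot 35 \cdot \frac{1}{1164} \cdot 1219 - 14962 = \frac{8533}{291} - 14962 = - \frac{4345409}{291}$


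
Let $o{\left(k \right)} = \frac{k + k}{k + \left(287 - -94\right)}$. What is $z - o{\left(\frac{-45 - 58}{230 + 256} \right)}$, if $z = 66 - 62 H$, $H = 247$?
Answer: $- \frac{2821840418}{185063} \approx -15248.0$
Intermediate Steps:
$o{\left(k \right)} = \frac{2 k}{381 + k}$ ($o{\left(k \right)} = \frac{2 k}{k + \left(287 + 94\right)} = \frac{2 k}{k + 381} = \frac{2 k}{381 + k}$)
$z = -15248$ ($z = 66 - 15314 = -15248$)
$z - o{\left(\frac{-45 - 58}{230 + 256} \right)} = -15248 - \frac{2 \frac{-45 - 58}{230 + 256}}{381 + \frac{-45 - 58}{230 + 256}} = -15248 - \frac{2 \left(- \frac{103}{486}\right)}{381 - \frac{103}{486}} = -15248 - \frac{2 \left(\left(-103\right) \frac{1}{486}\right)}{381 - \frac{103}{486}} = -15248 - 2 \left(- \frac{103}{486}\right) \frac{1}{381 - \frac{103}{486}} = -15248 - 2 \left(- \frac{103}{486}\right) \frac{1}{\frac{185063}{486}} = -15248 - 2 \left(- \frac{103}{486}\right) \frac{486}{185063} = -15248 - - \frac{206}{185063} = -15248 + \frac{206}{185063} = - \frac{2821840418}{185063}$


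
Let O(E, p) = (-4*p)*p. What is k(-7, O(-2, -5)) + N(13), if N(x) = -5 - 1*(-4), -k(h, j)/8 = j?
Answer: 799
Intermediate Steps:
O(E, p) = -4*p²
k(h, j) = -8*j
N(x) = -1 (N(x) = -5 + 4 = -1)
k(-7, O(-2, -5)) + N(13) = -(-32)*(-5)² - 1 = -(-32)*25 - 1 = -8*(-100) - 1 = 800 - 1 = 799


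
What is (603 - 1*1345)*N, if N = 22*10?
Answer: -163240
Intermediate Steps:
N = 220
(603 - 1*1345)*N = (603 - 1*1345)*220 = (603 - 1345)*220 = -742*220 = -163240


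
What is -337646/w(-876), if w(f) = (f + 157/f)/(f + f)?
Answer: -518202873792/767533 ≈ -6.7515e+5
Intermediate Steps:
w(f) = (f + 157/f)/(2*f) (w(f) = (f + 157/f)/((2*f)) = (f + 157/f)*(1/(2*f)) = (f + 157/f)/(2*f))
-337646/w(-876) = -337646*1534752/(157 + (-876)**2) = -337646*1534752/(157 + 767376) = -337646/((1/2)*(1/767376)*767533) = -337646/767533/1534752 = -337646*1534752/767533 = -518202873792/767533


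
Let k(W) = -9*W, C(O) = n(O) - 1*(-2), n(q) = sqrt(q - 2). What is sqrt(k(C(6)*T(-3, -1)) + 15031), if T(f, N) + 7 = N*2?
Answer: sqrt(15355) ≈ 123.92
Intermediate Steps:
n(q) = sqrt(-2 + q)
C(O) = 2 + sqrt(-2 + O) (C(O) = sqrt(-2 + O) - 1*(-2) = sqrt(-2 + O) + 2 = 2 + sqrt(-2 + O))
T(f, N) = -7 + 2*N (T(f, N) = -7 + N*2 = -7 + 2*N)
sqrt(k(C(6)*T(-3, -1)) + 15031) = sqrt(-9*(2 + sqrt(-2 + 6))*(-7 + 2*(-1)) + 15031) = sqrt(-9*(2 + sqrt(4))*(-7 - 2) + 15031) = sqrt(-9*(2 + 2)*(-9) + 15031) = sqrt(-36*(-9) + 15031) = sqrt(-9*(-36) + 15031) = sqrt(324 + 15031) = sqrt(15355)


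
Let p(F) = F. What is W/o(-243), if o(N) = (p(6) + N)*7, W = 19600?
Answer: -2800/237 ≈ -11.814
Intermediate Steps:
o(N) = 42 + 7*N (o(N) = (6 + N)*7 = 42 + 7*N)
W/o(-243) = 19600/(42 + 7*(-243)) = 19600/(42 - 1701) = 19600/(-1659) = 19600*(-1/1659) = -2800/237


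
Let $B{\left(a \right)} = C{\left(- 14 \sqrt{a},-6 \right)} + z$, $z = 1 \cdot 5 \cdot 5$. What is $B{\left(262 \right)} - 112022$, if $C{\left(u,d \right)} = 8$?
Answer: $-111989$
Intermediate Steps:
$z = 25$ ($z = 5 \cdot 5 = 25$)
$B{\left(a \right)} = 33$ ($B{\left(a \right)} = 8 + 25 = 33$)
$B{\left(262 \right)} - 112022 = 33 - 112022 = -111989$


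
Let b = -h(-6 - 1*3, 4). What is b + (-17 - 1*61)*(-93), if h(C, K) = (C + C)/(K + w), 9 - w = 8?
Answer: 36288/5 ≈ 7257.6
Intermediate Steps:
w = 1 (w = 9 - 1*8 = 9 - 8 = 1)
h(C, K) = 2*C/(1 + K) (h(C, K) = (C + C)/(K + 1) = (2*C)/(1 + K) = 2*C/(1 + K))
b = 18/5 (b = -2*(-6 - 1*3)/(1 + 4) = -2*(-6 - 3)/5 = -2*(-9)/5 = -1*(-18/5) = 18/5 ≈ 3.6000)
b + (-17 - 1*61)*(-93) = 18/5 + (-17 - 1*61)*(-93) = 18/5 + (-17 - 61)*(-93) = 18/5 - 78*(-93) = 18/5 + 7254 = 36288/5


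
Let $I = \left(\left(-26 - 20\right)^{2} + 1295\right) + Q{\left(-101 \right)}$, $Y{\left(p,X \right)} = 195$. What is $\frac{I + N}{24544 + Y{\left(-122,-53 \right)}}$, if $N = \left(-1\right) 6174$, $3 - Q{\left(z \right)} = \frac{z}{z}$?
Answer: $- \frac{251}{2249} \approx -0.11161$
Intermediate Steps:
$Q{\left(z \right)} = 2$ ($Q{\left(z \right)} = 3 - \frac{z}{z} = 3 - 1 = 2$)
$N = -6174$
$I = 3413$ ($I = \left(\left(-26 - 20\right)^{2} + 1295\right) + 2 = \left(\left(-46\right)^{2} + 1295\right) + 2 = \left(2116 + 1295\right) + 2 = 3411 + 2 = 3413$)
$\frac{I + N}{24544 + Y{\left(-122,-53 \right)}} = \frac{3413 - 6174}{24544 + 195} = - \frac{2761}{24739} = \left(-2761\right) \frac{1}{24739} = - \frac{251}{2249}$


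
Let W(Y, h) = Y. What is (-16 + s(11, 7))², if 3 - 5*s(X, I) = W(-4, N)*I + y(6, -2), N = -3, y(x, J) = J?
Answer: 2209/25 ≈ 88.360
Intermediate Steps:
s(X, I) = 1 + 4*I/5 (s(X, I) = ⅗ - (-4*I - 2)/5 = ⅗ - (-2 - 4*I)/5 = ⅗ + (⅖ + 4*I/5) = 1 + 4*I/5)
(-16 + s(11, 7))² = (-16 + (1 + (⅘)*7))² = (-16 + (1 + 28/5))² = (-16 + 33/5)² = (-47/5)² = 2209/25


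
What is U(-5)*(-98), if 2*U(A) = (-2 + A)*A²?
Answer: 8575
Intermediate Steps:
U(A) = A²*(-2 + A)/2 (U(A) = ((-2 + A)*A²)/2 = (A²*(-2 + A))/2 = A²*(-2 + A)/2)
U(-5)*(-98) = ((½)*(-5)²*(-2 - 5))*(-98) = ((½)*25*(-7))*(-98) = -175/2*(-98) = 8575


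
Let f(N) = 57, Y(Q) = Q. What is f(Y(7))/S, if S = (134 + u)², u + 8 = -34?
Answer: 57/8464 ≈ 0.0067344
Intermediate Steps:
u = -42 (u = -8 - 34 = -42)
S = 8464 (S = (134 - 42)² = 92² = 8464)
f(Y(7))/S = 57/8464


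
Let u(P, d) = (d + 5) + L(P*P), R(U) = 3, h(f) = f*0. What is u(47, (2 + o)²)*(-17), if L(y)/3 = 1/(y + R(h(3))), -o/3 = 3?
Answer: -2030667/2212 ≈ -918.02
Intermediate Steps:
o = -9 (o = -3*3 = -9)
h(f) = 0
L(y) = 3/(3 + y) (L(y) = 3/(y + 3) = 3/(3 + y))
u(P, d) = 5 + d + 3/(3 + P²) (u(P, d) = (d + 5) + 3/(3 + P*P) = (5 + d) + 3/(3 + P²) = 5 + d + 3/(3 + P²))
u(47, (2 + o)²)*(-17) = ((3 + (3 + 47²)*(5 + (2 - 9)²))/(3 + 47²))*(-17) = ((3 + (3 + 2209)*(5 + (-7)²))/(3 + 2209))*(-17) = ((3 + 2212*(5 + 49))/2212)*(-17) = ((3 + 2212*54)/2212)*(-17) = ((3 + 119448)/2212)*(-17) = ((1/2212)*119451)*(-17) = (119451/2212)*(-17) = -2030667/2212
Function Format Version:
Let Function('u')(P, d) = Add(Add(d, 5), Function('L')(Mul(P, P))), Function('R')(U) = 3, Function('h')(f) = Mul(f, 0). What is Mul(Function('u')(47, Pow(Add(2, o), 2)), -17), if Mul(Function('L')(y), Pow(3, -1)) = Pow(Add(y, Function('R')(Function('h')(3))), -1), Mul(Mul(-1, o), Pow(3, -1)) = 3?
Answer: Rational(-2030667, 2212) ≈ -918.02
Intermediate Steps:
o = -9 (o = Mul(-3, 3) = -9)
Function('h')(f) = 0
Function('L')(y) = Mul(3, Pow(Add(3, y), -1)) (Function('L')(y) = Mul(3, Pow(Add(y, 3), -1)) = Mul(3, Pow(Add(3, y), -1)))
Function('u')(P, d) = Add(5, d, Mul(3, Pow(Add(3, Pow(P, 2)), -1))) (Function('u')(P, d) = Add(Add(d, 5), Mul(3, Pow(Add(3, Mul(P, P)), -1))) = Add(Add(5, d), Mul(3, Pow(Add(3, Pow(P, 2)), -1))) = Add(5, d, Mul(3, Pow(Add(3, Pow(P, 2)), -1))))
Mul(Function('u')(47, Pow(Add(2, o), 2)), -17) = Mul(Mul(Pow(Add(3, Pow(47, 2)), -1), Add(3, Mul(Add(3, Pow(47, 2)), Add(5, Pow(Add(2, -9), 2))))), -17) = Mul(Mul(Pow(Add(3, 2209), -1), Add(3, Mul(Add(3, 2209), Add(5, Pow(-7, 2))))), -17) = Mul(Mul(Pow(2212, -1), Add(3, Mul(2212, Add(5, 49)))), -17) = Mul(Mul(Rational(1, 2212), Add(3, Mul(2212, 54))), -17) = Mul(Mul(Rational(1, 2212), Add(3, 119448)), -17) = Mul(Mul(Rational(1, 2212), 119451), -17) = Mul(Rational(119451, 2212), -17) = Rational(-2030667, 2212)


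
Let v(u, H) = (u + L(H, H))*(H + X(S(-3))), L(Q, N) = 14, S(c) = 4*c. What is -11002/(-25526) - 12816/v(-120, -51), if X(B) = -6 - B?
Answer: -7629491/3382195 ≈ -2.2558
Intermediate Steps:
v(u, H) = (6 + H)*(14 + u) (v(u, H) = (u + 14)*(H + (-6 - 4*(-3))) = (14 + u)*(H + (-6 - 1*(-12))) = (14 + u)*(H + (-6 + 12)) = (14 + u)*(H + 6) = (14 + u)*(6 + H) = (6 + H)*(14 + u))
-11002/(-25526) - 12816/v(-120, -51) = -11002/(-25526) - 12816/(84 + 6*(-120) + 14*(-51) - 51*(-120)) = -11002*(-1/25526) - 12816/(84 - 720 - 714 + 6120) = 5501/12763 - 12816/4770 = 5501/12763 - 12816*1/4770 = 5501/12763 - 712/265 = -7629491/3382195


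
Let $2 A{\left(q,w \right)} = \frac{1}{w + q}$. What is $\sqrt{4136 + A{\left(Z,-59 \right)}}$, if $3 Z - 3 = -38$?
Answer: $\frac{7 \sqrt{3793634}}{212} \approx 64.312$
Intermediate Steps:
$Z = - \frac{35}{3}$ ($Z = 1 + \frac{1}{3} \left(-38\right) = 1 - \frac{38}{3} = - \frac{35}{3} \approx -11.667$)
$A{\left(q,w \right)} = \frac{1}{2 \left(q + w\right)}$ ($A{\left(q,w \right)} = \frac{1}{2 \left(w + q\right)} = \frac{1}{2 \left(q + w\right)}$)
$\sqrt{4136 + A{\left(Z,-59 \right)}} = \sqrt{4136 + \frac{1}{2 \left(- \frac{35}{3} - 59\right)}} = \sqrt{4136 + \frac{1}{2 \left(- \frac{212}{3}\right)}} = \sqrt{4136 + \frac{1}{2} \left(- \frac{3}{212}\right)} = \sqrt{4136 - \frac{3}{424}} = \sqrt{\frac{1753661}{424}} = \frac{7 \sqrt{3793634}}{212}$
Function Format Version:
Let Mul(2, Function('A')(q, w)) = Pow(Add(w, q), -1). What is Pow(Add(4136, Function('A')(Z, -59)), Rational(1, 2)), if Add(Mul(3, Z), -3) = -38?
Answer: Mul(Rational(7, 212), Pow(3793634, Rational(1, 2))) ≈ 64.312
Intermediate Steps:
Z = Rational(-35, 3) (Z = Add(1, Mul(Rational(1, 3), -38)) = Add(1, Rational(-38, 3)) = Rational(-35, 3) ≈ -11.667)
Function('A')(q, w) = Mul(Rational(1, 2), Pow(Add(q, w), -1)) (Function('A')(q, w) = Mul(Rational(1, 2), Pow(Add(w, q), -1)) = Mul(Rational(1, 2), Pow(Add(q, w), -1)))
Pow(Add(4136, Function('A')(Z, -59)), Rational(1, 2)) = Pow(Add(4136, Mul(Rational(1, 2), Pow(Add(Rational(-35, 3), -59), -1))), Rational(1, 2)) = Pow(Add(4136, Mul(Rational(1, 2), Pow(Rational(-212, 3), -1))), Rational(1, 2)) = Pow(Add(4136, Mul(Rational(1, 2), Rational(-3, 212))), Rational(1, 2)) = Pow(Add(4136, Rational(-3, 424)), Rational(1, 2)) = Pow(Rational(1753661, 424), Rational(1, 2)) = Mul(Rational(7, 212), Pow(3793634, Rational(1, 2)))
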